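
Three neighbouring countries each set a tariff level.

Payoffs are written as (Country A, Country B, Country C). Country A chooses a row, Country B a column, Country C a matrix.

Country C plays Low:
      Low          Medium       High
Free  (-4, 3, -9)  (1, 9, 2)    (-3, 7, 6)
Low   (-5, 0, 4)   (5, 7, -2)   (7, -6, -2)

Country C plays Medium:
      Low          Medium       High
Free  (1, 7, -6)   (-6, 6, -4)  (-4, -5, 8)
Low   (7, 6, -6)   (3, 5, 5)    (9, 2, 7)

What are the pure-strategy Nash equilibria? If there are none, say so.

(Free, Low, Low): Country B can switch to Medium (3 → 9). Not NE.
(Free, Low, Medium): Country A can switch to Low (1 → 7). Not NE.
(Free, Medium, Low): Country A can switch to Low (1 → 5). Not NE.
(Free, Medium, Medium): Country A can switch to Low (-6 → 3). Not NE.
(Free, High, Low): Country A can switch to Low (-3 → 7). Not NE.
(Free, High, Medium): Country A can switch to Low (-4 → 9). Not NE.
(The remaining 6 profiles each have a profitable deviation by the same check.)

none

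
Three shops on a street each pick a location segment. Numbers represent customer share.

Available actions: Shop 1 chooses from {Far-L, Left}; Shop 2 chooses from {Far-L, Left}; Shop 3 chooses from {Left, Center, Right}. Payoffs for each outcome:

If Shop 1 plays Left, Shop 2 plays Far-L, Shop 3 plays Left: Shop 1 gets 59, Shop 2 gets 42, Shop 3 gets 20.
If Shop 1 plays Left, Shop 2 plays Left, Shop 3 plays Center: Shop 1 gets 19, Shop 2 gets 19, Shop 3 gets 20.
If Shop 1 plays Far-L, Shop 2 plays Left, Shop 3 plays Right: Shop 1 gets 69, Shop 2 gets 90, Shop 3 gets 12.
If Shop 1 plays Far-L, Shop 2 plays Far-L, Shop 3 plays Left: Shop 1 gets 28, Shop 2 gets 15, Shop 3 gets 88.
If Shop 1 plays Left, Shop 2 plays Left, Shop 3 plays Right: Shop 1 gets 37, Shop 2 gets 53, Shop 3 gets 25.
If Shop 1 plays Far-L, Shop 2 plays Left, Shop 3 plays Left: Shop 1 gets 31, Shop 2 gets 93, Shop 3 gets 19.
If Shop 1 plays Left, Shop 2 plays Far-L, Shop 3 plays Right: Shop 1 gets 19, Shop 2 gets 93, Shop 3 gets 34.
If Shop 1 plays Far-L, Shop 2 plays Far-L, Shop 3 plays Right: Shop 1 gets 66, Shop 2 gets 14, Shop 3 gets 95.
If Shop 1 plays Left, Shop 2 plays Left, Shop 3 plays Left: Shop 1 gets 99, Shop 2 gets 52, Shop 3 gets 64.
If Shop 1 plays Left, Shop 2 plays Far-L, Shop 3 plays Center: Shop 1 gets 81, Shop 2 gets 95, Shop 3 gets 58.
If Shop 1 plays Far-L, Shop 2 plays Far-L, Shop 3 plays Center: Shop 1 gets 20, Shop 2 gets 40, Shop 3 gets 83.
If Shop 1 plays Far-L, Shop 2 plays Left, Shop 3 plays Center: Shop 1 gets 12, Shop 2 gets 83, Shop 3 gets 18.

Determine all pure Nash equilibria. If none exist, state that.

(Left, Far-L, Center) and (Left, Left, Left)

Shop 1 against (Far-L, Left): payoffs 28, 59 → best response Left.
Shop 1 against (Far-L, Center): payoffs 20, 81 → best response Left.
Shop 1 against (Far-L, Right): payoffs 66, 19 → best response Far-L.
Shop 1 against (Left, Left): payoffs 31, 99 → best response Left.
Shop 1 against (Left, Center): payoffs 12, 19 → best response Left.
Shop 1 against (Left, Right): payoffs 69, 37 → best response Far-L.
Shop 2 against (Far-L, Left): payoffs 15, 93 → best response Left.
Shop 2 against (Far-L, Center): payoffs 40, 83 → best response Left.
Shop 2 against (Far-L, Right): payoffs 14, 90 → best response Left.
Shop 2 against (Left, Left): payoffs 42, 52 → best response Left.
Shop 2 against (Left, Center): payoffs 95, 19 → best response Far-L.
Shop 2 against (Left, Right): payoffs 93, 53 → best response Far-L.
Shop 3 against (Far-L, Far-L): payoffs 88, 83, 95 → best response Right.
Shop 3 against (Far-L, Left): payoffs 19, 18, 12 → best response Left.
Shop 3 against (Left, Far-L): payoffs 20, 58, 34 → best response Center.
Shop 3 against (Left, Left): payoffs 64, 20, 25 → best response Left.
Mutual best responses: (Left, Far-L, Center); (Left, Left, Left).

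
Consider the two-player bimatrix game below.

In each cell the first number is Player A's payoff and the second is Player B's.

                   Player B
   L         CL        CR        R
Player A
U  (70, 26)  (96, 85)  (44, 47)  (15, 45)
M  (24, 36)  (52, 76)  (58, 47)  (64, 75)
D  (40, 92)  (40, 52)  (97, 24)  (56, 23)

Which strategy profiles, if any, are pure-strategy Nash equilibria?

Check each profile: it is a Nash equilibrium iff no player can strictly gain by switching unilaterally.
(U, L): Player B can switch to CL (26 → 85). Not NE.
(U, CL): Player A gets 96, best alternative 52; Player B gets 85, best alternative 47. No profitable deviation — NE.
(U, CR): Player A can switch to M (44 → 58). Not NE.
(U, R): Player A can switch to M (15 → 64). Not NE.
(M, L): Player A can switch to U (24 → 70). Not NE.
(M, CL): Player A can switch to U (52 → 96). Not NE.
(M, CR): Player A can switch to D (58 → 97). Not NE.
(M, R): Player B can switch to CL (75 → 76). Not NE.
(D, L): Player A can switch to U (40 → 70). Not NE.
(D, CL): Player A can switch to U (40 → 96). Not NE.
(D, CR): Player B can switch to L (24 → 92). Not NE.
(D, R): Player A can switch to M (56 → 64). Not NE.

Pure NE: (U, CL)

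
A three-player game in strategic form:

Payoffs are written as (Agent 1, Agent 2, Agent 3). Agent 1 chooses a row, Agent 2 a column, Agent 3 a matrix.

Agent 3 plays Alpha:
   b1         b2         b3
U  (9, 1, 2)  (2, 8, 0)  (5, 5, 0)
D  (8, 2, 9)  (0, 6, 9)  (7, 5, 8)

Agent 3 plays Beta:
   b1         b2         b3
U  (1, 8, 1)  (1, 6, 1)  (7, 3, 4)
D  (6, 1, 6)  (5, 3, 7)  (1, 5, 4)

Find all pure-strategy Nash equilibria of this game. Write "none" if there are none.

For each strategy profile, look for a profitable unilateral deviation.
(U, b1, Alpha): Agent 2 can switch to b2 (1 → 8). Not NE.
(U, b1, Beta): Agent 1 can switch to D (1 → 6). Not NE.
(U, b2, Alpha): Agent 3 can switch to Beta (0 → 1). Not NE.
(U, b2, Beta): Agent 1 can switch to D (1 → 5). Not NE.
(U, b3, Alpha): Agent 1 can switch to D (5 → 7). Not NE.
(U, b3, Beta): Agent 2 can switch to b1 (3 → 8). Not NE.
(D, b1, Alpha): Agent 1 can switch to U (8 → 9). Not NE.
(D, b1, Beta): Agent 2 can switch to b2 (1 → 3). Not NE.
(The remaining 4 profiles each have a profitable deviation by the same check.)

none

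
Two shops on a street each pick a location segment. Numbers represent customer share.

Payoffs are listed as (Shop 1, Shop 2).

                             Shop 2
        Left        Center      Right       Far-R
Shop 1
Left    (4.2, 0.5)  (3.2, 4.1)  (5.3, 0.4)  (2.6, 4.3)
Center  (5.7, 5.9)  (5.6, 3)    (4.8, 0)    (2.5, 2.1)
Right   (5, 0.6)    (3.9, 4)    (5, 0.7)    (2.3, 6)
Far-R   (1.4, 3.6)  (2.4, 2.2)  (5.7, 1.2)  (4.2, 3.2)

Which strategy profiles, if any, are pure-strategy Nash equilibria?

The unique pure-strategy Nash equilibrium is (Center, Left).

(Left, Left): Shop 1 can switch to Center (4.2 → 5.7). Not NE.
(Left, Center): Shop 1 can switch to Center (3.2 → 5.6). Not NE.
(Left, Right): Shop 1 can switch to Far-R (5.3 → 5.7). Not NE.
(Left, Far-R): Shop 1 can switch to Far-R (2.6 → 4.2). Not NE.
(Center, Left): Shop 1 gets 5.7, best alternative 5; Shop 2 gets 5.9, best alternative 3. No profitable deviation — NE.
(Center, Center): Shop 2 can switch to Left (3 → 5.9). Not NE.
(Center, Right): Shop 1 can switch to Left (4.8 → 5.3). Not NE.
(Center, Far-R): Shop 1 can switch to Left (2.5 → 2.6). Not NE.
(Right, Left): Shop 1 can switch to Center (5 → 5.7). Not NE.
(The remaining 7 profiles each have a profitable deviation by the same check.)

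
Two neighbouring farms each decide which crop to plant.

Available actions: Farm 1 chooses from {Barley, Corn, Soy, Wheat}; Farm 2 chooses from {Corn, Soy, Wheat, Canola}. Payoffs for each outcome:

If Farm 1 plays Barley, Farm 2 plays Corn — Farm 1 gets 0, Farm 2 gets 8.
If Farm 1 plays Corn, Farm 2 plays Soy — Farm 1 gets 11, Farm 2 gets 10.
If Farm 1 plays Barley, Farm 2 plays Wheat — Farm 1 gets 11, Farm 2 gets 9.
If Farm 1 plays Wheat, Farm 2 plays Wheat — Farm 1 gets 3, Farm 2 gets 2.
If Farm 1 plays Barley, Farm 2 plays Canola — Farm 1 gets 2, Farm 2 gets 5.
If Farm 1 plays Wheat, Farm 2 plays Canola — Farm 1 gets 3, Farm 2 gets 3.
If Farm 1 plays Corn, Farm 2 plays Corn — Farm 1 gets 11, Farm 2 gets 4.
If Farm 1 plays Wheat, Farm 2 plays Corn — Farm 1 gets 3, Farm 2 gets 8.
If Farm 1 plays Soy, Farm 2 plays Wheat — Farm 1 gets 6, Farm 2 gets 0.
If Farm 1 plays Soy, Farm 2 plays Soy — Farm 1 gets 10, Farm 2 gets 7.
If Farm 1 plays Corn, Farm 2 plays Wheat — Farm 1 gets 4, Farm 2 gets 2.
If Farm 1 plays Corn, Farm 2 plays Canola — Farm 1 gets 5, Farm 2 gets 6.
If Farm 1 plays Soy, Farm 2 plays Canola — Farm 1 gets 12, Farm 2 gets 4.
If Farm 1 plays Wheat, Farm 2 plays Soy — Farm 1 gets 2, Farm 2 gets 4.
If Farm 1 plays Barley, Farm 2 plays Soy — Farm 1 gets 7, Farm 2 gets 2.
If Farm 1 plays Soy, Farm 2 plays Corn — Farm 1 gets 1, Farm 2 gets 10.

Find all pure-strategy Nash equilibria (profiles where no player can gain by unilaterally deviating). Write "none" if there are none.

Pure-strategy Nash equilibria: (Barley, Wheat); (Corn, Soy)

Farm 1 against Corn: payoffs 0, 11, 1, 3 → best response Corn.
Farm 1 against Soy: payoffs 7, 11, 10, 2 → best response Corn.
Farm 1 against Wheat: payoffs 11, 4, 6, 3 → best response Barley.
Farm 1 against Canola: payoffs 2, 5, 12, 3 → best response Soy.
Farm 2 against Barley: payoffs 8, 2, 9, 5 → best response Wheat.
Farm 2 against Corn: payoffs 4, 10, 2, 6 → best response Soy.
Farm 2 against Soy: payoffs 10, 7, 0, 4 → best response Corn.
Farm 2 against Wheat: payoffs 8, 4, 2, 3 → best response Corn.
Mutual best responses: (Barley, Wheat); (Corn, Soy).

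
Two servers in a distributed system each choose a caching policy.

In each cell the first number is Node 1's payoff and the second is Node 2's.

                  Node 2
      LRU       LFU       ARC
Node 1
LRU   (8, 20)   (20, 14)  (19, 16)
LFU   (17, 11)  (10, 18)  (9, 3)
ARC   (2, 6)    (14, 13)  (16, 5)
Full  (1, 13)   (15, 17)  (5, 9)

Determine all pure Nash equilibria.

There is no pure-strategy Nash equilibrium.

(LRU, LRU): Node 1 can switch to LFU (8 → 17). Not NE.
(LRU, LFU): Node 2 can switch to LRU (14 → 20). Not NE.
(LRU, ARC): Node 2 can switch to LRU (16 → 20). Not NE.
(LFU, LRU): Node 2 can switch to LFU (11 → 18). Not NE.
(LFU, LFU): Node 1 can switch to LRU (10 → 20). Not NE.
(LFU, ARC): Node 1 can switch to LRU (9 → 19). Not NE.
(ARC, LRU): Node 1 can switch to LRU (2 → 8). Not NE.
(ARC, LFU): Node 1 can switch to LRU (14 → 20). Not NE.
(ARC, ARC): Node 1 can switch to LRU (16 → 19). Not NE.
(Full, LRU): Node 1 can switch to LRU (1 → 8). Not NE.
(Full, LFU): Node 1 can switch to LRU (15 → 20). Not NE.
(Full, ARC): Node 1 can switch to LRU (5 → 19). Not NE.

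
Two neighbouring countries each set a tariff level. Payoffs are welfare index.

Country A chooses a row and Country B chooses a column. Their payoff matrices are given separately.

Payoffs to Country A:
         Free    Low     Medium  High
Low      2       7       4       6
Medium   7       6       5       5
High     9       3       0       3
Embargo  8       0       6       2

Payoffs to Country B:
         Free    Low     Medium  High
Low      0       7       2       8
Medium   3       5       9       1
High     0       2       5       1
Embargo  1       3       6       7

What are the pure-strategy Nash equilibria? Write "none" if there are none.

Country A against Free: payoffs 2, 7, 9, 8 → best response High.
Country A against Low: payoffs 7, 6, 3, 0 → best response Low.
Country A against Medium: payoffs 4, 5, 0, 6 → best response Embargo.
Country A against High: payoffs 6, 5, 3, 2 → best response Low.
Country B against Low: payoffs 0, 7, 2, 8 → best response High.
Country B against Medium: payoffs 3, 5, 9, 1 → best response Medium.
Country B against High: payoffs 0, 2, 5, 1 → best response Medium.
Country B against Embargo: payoffs 1, 3, 6, 7 → best response High.
Mutual best responses: (Low, High).

(Low, High)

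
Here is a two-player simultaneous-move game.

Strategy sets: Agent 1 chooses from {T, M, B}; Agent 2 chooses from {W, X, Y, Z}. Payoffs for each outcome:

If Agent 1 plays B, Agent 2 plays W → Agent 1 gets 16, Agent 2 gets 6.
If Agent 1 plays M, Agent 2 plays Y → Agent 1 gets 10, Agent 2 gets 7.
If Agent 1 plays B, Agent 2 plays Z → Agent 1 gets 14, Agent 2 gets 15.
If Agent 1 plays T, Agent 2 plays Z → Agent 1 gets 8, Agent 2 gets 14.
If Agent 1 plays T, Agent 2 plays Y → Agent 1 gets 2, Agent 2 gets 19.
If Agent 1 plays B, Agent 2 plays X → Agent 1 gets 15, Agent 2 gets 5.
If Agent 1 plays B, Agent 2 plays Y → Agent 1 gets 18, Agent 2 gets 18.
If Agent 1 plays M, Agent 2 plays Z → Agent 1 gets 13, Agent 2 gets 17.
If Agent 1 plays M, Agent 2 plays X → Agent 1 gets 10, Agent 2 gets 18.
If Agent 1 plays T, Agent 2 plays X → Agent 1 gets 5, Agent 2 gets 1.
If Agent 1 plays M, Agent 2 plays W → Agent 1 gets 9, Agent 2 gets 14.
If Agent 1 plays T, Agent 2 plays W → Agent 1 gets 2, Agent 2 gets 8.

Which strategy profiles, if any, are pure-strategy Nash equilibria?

Agent 1 against W: payoffs 2, 9, 16 → best response B.
Agent 1 against X: payoffs 5, 10, 15 → best response B.
Agent 1 against Y: payoffs 2, 10, 18 → best response B.
Agent 1 against Z: payoffs 8, 13, 14 → best response B.
Agent 2 against T: payoffs 8, 1, 19, 14 → best response Y.
Agent 2 against M: payoffs 14, 18, 7, 17 → best response X.
Agent 2 against B: payoffs 6, 5, 18, 15 → best response Y.
Mutual best responses: (B, Y).

The unique pure-strategy Nash equilibrium is (B, Y).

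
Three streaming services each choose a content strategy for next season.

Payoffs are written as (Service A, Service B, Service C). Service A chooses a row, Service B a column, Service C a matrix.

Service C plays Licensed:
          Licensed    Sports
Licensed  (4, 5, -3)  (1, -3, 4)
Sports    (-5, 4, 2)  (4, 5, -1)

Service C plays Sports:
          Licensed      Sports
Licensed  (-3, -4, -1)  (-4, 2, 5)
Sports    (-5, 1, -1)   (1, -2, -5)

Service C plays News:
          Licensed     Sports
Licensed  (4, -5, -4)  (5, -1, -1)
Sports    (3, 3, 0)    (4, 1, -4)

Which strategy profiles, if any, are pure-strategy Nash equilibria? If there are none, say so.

For each strategy profile, look for a profitable unilateral deviation.
(Licensed, Licensed, Licensed): Service C can switch to Sports (-3 → -1). Not NE.
(Licensed, Licensed, Sports): Service B can switch to Sports (-4 → 2). Not NE.
(Licensed, Licensed, News): Service B can switch to Sports (-5 → -1). Not NE.
(Licensed, Sports, Licensed): Service A can switch to Sports (1 → 4). Not NE.
(Licensed, Sports, Sports): Service A can switch to Sports (-4 → 1). Not NE.
(Licensed, Sports, News): Service C can switch to Licensed (-1 → 4). Not NE.
(Sports, Licensed, Licensed): Service A can switch to Licensed (-5 → 4). Not NE.
(Sports, Licensed, Sports): Service A can switch to Licensed (-5 → -3). Not NE.
(Sports, Sports, Licensed): Service A gets 4, best alternative 1; Service B gets 5, best alternative 4; Service C gets -1, best alternative -4. No profitable deviation — NE.
(The remaining 3 profiles each have a profitable deviation by the same check.)

Pure NE: (Sports, Sports, Licensed)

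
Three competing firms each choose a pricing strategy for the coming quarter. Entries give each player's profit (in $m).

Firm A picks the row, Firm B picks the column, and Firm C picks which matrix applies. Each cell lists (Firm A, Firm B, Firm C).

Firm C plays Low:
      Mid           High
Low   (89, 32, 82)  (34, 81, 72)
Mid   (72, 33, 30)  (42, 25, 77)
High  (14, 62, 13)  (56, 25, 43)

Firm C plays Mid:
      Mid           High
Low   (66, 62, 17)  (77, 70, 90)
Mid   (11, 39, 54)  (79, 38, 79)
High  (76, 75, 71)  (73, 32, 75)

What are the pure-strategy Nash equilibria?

Pure NE: (High, Mid, Mid)

Firm A against (Mid, Low): payoffs 89, 72, 14 → best response Low.
Firm A against (Mid, Mid): payoffs 66, 11, 76 → best response High.
Firm A against (High, Low): payoffs 34, 42, 56 → best response High.
Firm A against (High, Mid): payoffs 77, 79, 73 → best response Mid.
Firm B against (Low, Low): payoffs 32, 81 → best response High.
Firm B against (Low, Mid): payoffs 62, 70 → best response High.
Firm B against (Mid, Low): payoffs 33, 25 → best response Mid.
Firm B against (Mid, Mid): payoffs 39, 38 → best response Mid.
Firm B against (High, Low): payoffs 62, 25 → best response Mid.
Firm B against (High, Mid): payoffs 75, 32 → best response Mid.
Firm C against (Low, Mid): payoffs 82, 17 → best response Low.
Firm C against (Low, High): payoffs 72, 90 → best response Mid.
Firm C against (Mid, Mid): payoffs 30, 54 → best response Mid.
Firm C against (Mid, High): payoffs 77, 79 → best response Mid.
Firm C against (High, Mid): payoffs 13, 71 → best response Mid.
Firm C against (High, High): payoffs 43, 75 → best response Mid.
Mutual best responses: (High, Mid, Mid).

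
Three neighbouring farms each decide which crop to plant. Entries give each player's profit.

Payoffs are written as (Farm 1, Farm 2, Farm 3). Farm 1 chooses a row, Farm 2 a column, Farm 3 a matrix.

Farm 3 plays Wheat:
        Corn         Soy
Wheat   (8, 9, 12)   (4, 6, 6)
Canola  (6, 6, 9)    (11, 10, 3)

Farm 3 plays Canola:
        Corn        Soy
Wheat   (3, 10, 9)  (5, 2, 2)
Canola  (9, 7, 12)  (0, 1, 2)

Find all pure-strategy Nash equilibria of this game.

(Wheat, Corn, Wheat), (Canola, Corn, Canola), (Canola, Soy, Wheat)

Farm 1 against (Corn, Wheat): payoffs 8, 6 → best response Wheat.
Farm 1 against (Corn, Canola): payoffs 3, 9 → best response Canola.
Farm 1 against (Soy, Wheat): payoffs 4, 11 → best response Canola.
Farm 1 against (Soy, Canola): payoffs 5, 0 → best response Wheat.
Farm 2 against (Wheat, Wheat): payoffs 9, 6 → best response Corn.
Farm 2 against (Wheat, Canola): payoffs 10, 2 → best response Corn.
Farm 2 against (Canola, Wheat): payoffs 6, 10 → best response Soy.
Farm 2 against (Canola, Canola): payoffs 7, 1 → best response Corn.
Farm 3 against (Wheat, Corn): payoffs 12, 9 → best response Wheat.
Farm 3 against (Wheat, Soy): payoffs 6, 2 → best response Wheat.
Farm 3 against (Canola, Corn): payoffs 9, 12 → best response Canola.
Farm 3 against (Canola, Soy): payoffs 3, 2 → best response Wheat.
Mutual best responses: (Wheat, Corn, Wheat); (Canola, Corn, Canola); (Canola, Soy, Wheat).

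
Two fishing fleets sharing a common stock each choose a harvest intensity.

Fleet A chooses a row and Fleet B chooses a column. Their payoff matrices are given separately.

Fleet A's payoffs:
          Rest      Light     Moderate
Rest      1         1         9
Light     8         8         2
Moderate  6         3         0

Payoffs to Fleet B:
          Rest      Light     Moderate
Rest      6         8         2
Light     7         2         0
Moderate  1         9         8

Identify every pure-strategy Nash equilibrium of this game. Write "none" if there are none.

The unique pure-strategy Nash equilibrium is (Light, Rest).

For each player, find the best response to each opponent profile; mutual best responses are the pure NE.
Fleet A against Rest: payoffs 1, 8, 6 → best response Light.
Fleet A against Light: payoffs 1, 8, 3 → best response Light.
Fleet A against Moderate: payoffs 9, 2, 0 → best response Rest.
Fleet B against Rest: payoffs 6, 8, 2 → best response Light.
Fleet B against Light: payoffs 7, 2, 0 → best response Rest.
Fleet B against Moderate: payoffs 1, 9, 8 → best response Light.
Mutual best responses: (Light, Rest).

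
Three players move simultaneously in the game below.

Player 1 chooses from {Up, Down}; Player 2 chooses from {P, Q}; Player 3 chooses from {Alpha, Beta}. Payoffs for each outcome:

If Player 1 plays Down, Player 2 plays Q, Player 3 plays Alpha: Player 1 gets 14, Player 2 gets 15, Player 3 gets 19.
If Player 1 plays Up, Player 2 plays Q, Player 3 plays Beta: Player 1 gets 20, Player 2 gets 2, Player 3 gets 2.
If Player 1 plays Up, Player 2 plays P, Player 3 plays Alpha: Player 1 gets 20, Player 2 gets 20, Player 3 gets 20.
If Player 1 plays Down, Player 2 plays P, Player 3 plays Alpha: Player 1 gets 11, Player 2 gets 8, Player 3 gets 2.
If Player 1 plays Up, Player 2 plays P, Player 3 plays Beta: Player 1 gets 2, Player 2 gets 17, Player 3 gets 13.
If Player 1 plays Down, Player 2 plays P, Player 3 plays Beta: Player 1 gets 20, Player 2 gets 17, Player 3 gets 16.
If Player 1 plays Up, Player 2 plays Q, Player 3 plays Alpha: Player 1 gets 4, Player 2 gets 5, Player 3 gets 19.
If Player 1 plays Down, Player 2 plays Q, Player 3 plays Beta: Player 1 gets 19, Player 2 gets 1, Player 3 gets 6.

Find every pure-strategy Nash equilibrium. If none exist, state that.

The pure Nash equilibria are (Up, P, Alpha) and (Down, P, Beta) and (Down, Q, Alpha).

For each player, find the best response to each opponent profile; mutual best responses are the pure NE.
Player 1 against (P, Alpha): payoffs 20, 11 → best response Up.
Player 1 against (P, Beta): payoffs 2, 20 → best response Down.
Player 1 against (Q, Alpha): payoffs 4, 14 → best response Down.
Player 1 against (Q, Beta): payoffs 20, 19 → best response Up.
Player 2 against (Up, Alpha): payoffs 20, 5 → best response P.
Player 2 against (Up, Beta): payoffs 17, 2 → best response P.
Player 2 against (Down, Alpha): payoffs 8, 15 → best response Q.
Player 2 against (Down, Beta): payoffs 17, 1 → best response P.
Player 3 against (Up, P): payoffs 20, 13 → best response Alpha.
Player 3 against (Up, Q): payoffs 19, 2 → best response Alpha.
Player 3 against (Down, P): payoffs 2, 16 → best response Beta.
Player 3 against (Down, Q): payoffs 19, 6 → best response Alpha.
Mutual best responses: (Up, P, Alpha); (Down, P, Beta); (Down, Q, Alpha).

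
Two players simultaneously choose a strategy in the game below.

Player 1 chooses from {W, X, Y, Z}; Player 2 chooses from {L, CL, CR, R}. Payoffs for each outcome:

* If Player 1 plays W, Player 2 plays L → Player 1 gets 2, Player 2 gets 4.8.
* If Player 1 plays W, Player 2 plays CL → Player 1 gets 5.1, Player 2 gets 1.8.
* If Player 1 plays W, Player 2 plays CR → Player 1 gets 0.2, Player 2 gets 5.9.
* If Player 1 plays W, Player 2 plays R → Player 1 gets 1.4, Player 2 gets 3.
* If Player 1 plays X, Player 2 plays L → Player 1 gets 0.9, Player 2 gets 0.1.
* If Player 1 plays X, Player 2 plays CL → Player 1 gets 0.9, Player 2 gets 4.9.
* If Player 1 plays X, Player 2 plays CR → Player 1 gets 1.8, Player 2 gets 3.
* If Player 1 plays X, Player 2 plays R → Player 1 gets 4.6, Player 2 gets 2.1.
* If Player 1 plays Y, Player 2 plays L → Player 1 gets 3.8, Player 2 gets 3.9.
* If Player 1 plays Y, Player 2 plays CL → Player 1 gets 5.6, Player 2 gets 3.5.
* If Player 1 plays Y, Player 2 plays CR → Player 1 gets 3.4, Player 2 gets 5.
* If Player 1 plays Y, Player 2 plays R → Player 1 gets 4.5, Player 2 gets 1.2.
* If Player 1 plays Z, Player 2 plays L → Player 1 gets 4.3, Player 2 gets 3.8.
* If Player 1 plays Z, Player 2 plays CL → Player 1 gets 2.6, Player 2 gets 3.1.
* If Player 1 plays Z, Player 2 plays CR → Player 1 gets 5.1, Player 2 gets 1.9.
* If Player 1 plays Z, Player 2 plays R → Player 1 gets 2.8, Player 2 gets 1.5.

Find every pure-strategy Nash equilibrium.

(W, L): Player 1 can switch to Y (2 → 3.8). Not NE.
(W, CL): Player 1 can switch to Y (5.1 → 5.6). Not NE.
(W, CR): Player 1 can switch to X (0.2 → 1.8). Not NE.
(W, R): Player 1 can switch to X (1.4 → 4.6). Not NE.
(X, L): Player 1 can switch to W (0.9 → 2). Not NE.
(X, CL): Player 1 can switch to W (0.9 → 5.1). Not NE.
(X, CR): Player 1 can switch to Y (1.8 → 3.4). Not NE.
(X, R): Player 2 can switch to CL (2.1 → 4.9). Not NE.
(Y, L): Player 1 can switch to Z (3.8 → 4.3). Not NE.
(Y, CL): Player 2 can switch to L (3.5 → 3.9). Not NE.
(Y, CR): Player 1 can switch to Z (3.4 → 5.1). Not NE.
(Y, R): Player 1 can switch to X (4.5 → 4.6). Not NE.
(Z, L): Player 1 gets 4.3, best alternative 3.8; Player 2 gets 3.8, best alternative 3.1. No profitable deviation — NE.
(The remaining 3 profiles each have a profitable deviation by the same check.)

(Z, L)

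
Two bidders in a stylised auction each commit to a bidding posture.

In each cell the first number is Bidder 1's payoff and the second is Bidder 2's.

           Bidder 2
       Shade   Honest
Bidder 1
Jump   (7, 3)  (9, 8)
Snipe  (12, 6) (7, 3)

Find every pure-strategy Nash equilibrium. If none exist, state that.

Bidder 1 against Shade: payoffs 7, 12 → best response Snipe.
Bidder 1 against Honest: payoffs 9, 7 → best response Jump.
Bidder 2 against Jump: payoffs 3, 8 → best response Honest.
Bidder 2 against Snipe: payoffs 6, 3 → best response Shade.
Mutual best responses: (Jump, Honest); (Snipe, Shade).

(Jump, Honest); (Snipe, Shade)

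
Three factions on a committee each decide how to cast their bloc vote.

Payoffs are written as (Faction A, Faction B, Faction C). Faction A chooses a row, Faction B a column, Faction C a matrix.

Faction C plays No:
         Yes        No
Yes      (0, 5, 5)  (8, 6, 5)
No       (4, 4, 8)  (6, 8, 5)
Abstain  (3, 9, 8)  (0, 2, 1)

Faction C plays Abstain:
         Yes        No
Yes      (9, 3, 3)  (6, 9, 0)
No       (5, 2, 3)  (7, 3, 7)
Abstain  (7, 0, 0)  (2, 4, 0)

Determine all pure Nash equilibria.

(Yes, No, No), (No, No, Abstain)

(Yes, Yes, No): Faction A can switch to No (0 → 4). Not NE.
(Yes, Yes, Abstain): Faction B can switch to No (3 → 9). Not NE.
(Yes, No, No): Faction A gets 8, best alternative 6; Faction B gets 6, best alternative 5; Faction C gets 5, best alternative 0. No profitable deviation — NE.
(Yes, No, Abstain): Faction A can switch to No (6 → 7). Not NE.
(No, Yes, No): Faction B can switch to No (4 → 8). Not NE.
(No, Yes, Abstain): Faction A can switch to Yes (5 → 9). Not NE.
(No, No, No): Faction A can switch to Yes (6 → 8). Not NE.
(No, No, Abstain): Faction A gets 7, best alternative 6; Faction B gets 3, best alternative 2; Faction C gets 7, best alternative 5. No profitable deviation — NE.
(Abstain, Yes, No): Faction A can switch to No (3 → 4). Not NE.
(Abstain, Yes, Abstain): Faction A can switch to Yes (7 → 9). Not NE.
(The remaining 2 profiles each have a profitable deviation by the same check.)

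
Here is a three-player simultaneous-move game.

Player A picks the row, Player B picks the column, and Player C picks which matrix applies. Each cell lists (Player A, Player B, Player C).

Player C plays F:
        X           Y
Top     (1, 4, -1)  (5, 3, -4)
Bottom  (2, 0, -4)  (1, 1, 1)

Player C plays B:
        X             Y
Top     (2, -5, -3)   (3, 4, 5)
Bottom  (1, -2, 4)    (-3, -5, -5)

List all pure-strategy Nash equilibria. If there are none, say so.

(Top, Y, B)

Check each profile: it is a Nash equilibrium iff no player can strictly gain by switching unilaterally.
(Top, X, F): Player A can switch to Bottom (1 → 2). Not NE.
(Top, X, B): Player B can switch to Y (-5 → 4). Not NE.
(Top, Y, F): Player B can switch to X (3 → 4). Not NE.
(Top, Y, B): Player A gets 3, best alternative -3; Player B gets 4, best alternative -5; Player C gets 5, best alternative -4. No profitable deviation — NE.
(Bottom, X, F): Player B can switch to Y (0 → 1). Not NE.
(Bottom, X, B): Player A can switch to Top (1 → 2). Not NE.
(Bottom, Y, F): Player A can switch to Top (1 → 5). Not NE.
(Bottom, Y, B): Player A can switch to Top (-3 → 3). Not NE.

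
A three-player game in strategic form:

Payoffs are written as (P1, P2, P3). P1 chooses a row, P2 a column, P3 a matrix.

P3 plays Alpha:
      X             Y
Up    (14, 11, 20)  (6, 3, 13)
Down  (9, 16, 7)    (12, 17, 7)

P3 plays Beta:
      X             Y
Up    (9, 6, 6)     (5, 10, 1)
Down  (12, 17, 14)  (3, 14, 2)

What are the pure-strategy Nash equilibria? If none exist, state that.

(Up, X, Alpha): P1 gets 14, best alternative 9; P2 gets 11, best alternative 3; P3 gets 20, best alternative 6. No profitable deviation — NE.
(Up, X, Beta): P1 can switch to Down (9 → 12). Not NE.
(Up, Y, Alpha): P1 can switch to Down (6 → 12). Not NE.
(Up, Y, Beta): P3 can switch to Alpha (1 → 13). Not NE.
(Down, X, Alpha): P1 can switch to Up (9 → 14). Not NE.
(Down, X, Beta): P1 gets 12, best alternative 9; P2 gets 17, best alternative 14; P3 gets 14, best alternative 7. No profitable deviation — NE.
(Down, Y, Alpha): P1 gets 12, best alternative 6; P2 gets 17, best alternative 16; P3 gets 7, best alternative 2. No profitable deviation — NE.
(Down, Y, Beta): P1 can switch to Up (3 → 5). Not NE.

Pure-strategy Nash equilibria: (Up, X, Alpha); (Down, X, Beta); (Down, Y, Alpha)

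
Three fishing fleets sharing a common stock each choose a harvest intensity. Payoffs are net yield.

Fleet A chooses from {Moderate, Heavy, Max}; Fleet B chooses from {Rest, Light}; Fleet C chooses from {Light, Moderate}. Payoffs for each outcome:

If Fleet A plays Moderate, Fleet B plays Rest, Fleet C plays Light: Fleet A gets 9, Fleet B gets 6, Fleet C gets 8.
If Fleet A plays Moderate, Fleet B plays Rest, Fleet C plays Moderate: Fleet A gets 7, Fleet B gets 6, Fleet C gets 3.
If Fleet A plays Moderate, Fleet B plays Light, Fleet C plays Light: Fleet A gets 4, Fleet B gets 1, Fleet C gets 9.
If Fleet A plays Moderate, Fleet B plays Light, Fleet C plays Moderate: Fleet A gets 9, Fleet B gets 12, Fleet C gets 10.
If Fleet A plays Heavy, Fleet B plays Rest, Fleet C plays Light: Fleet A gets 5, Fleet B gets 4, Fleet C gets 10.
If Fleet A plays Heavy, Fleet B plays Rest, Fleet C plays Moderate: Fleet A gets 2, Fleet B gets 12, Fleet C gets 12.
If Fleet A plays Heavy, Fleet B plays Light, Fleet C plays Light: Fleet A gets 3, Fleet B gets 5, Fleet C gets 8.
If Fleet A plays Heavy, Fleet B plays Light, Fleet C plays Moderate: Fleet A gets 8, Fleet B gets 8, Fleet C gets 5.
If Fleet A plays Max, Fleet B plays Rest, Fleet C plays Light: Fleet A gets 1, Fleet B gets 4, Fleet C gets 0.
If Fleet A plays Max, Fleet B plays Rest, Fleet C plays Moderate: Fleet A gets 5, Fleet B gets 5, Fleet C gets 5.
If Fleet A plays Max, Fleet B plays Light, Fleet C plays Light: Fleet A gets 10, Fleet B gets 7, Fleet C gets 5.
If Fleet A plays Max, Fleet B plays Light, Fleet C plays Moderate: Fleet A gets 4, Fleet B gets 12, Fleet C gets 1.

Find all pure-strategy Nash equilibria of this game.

(Moderate, Rest, Light); (Moderate, Light, Moderate); (Max, Light, Light)

Fleet A against (Rest, Light): payoffs 9, 5, 1 → best response Moderate.
Fleet A against (Rest, Moderate): payoffs 7, 2, 5 → best response Moderate.
Fleet A against (Light, Light): payoffs 4, 3, 10 → best response Max.
Fleet A against (Light, Moderate): payoffs 9, 8, 4 → best response Moderate.
Fleet B against (Moderate, Light): payoffs 6, 1 → best response Rest.
Fleet B against (Moderate, Moderate): payoffs 6, 12 → best response Light.
Fleet B against (Heavy, Light): payoffs 4, 5 → best response Light.
Fleet B against (Heavy, Moderate): payoffs 12, 8 → best response Rest.
Fleet B against (Max, Light): payoffs 4, 7 → best response Light.
Fleet B against (Max, Moderate): payoffs 5, 12 → best response Light.
Fleet C against (Moderate, Rest): payoffs 8, 3 → best response Light.
Fleet C against (Moderate, Light): payoffs 9, 10 → best response Moderate.
Fleet C against (Heavy, Rest): payoffs 10, 12 → best response Moderate.
Fleet C against (Heavy, Light): payoffs 8, 5 → best response Light.
Fleet C against (Max, Rest): payoffs 0, 5 → best response Moderate.
Fleet C against (Max, Light): payoffs 5, 1 → best response Light.
Mutual best responses: (Moderate, Rest, Light); (Moderate, Light, Moderate); (Max, Light, Light).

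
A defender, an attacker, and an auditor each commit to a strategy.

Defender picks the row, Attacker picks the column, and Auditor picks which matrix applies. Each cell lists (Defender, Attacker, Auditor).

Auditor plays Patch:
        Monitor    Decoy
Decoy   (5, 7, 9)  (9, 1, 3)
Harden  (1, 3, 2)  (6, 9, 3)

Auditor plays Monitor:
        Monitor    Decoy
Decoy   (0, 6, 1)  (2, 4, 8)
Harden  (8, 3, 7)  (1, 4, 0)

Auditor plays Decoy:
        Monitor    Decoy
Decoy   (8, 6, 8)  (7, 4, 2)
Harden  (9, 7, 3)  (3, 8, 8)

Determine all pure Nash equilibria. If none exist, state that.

Defender against (Monitor, Patch): payoffs 5, 1 → best response Decoy.
Defender against (Monitor, Monitor): payoffs 0, 8 → best response Harden.
Defender against (Monitor, Decoy): payoffs 8, 9 → best response Harden.
Defender against (Decoy, Patch): payoffs 9, 6 → best response Decoy.
Defender against (Decoy, Monitor): payoffs 2, 1 → best response Decoy.
Defender against (Decoy, Decoy): payoffs 7, 3 → best response Decoy.
Attacker against (Decoy, Patch): payoffs 7, 1 → best response Monitor.
Attacker against (Decoy, Monitor): payoffs 6, 4 → best response Monitor.
Attacker against (Decoy, Decoy): payoffs 6, 4 → best response Monitor.
Attacker against (Harden, Patch): payoffs 3, 9 → best response Decoy.
Attacker against (Harden, Monitor): payoffs 3, 4 → best response Decoy.
Attacker against (Harden, Decoy): payoffs 7, 8 → best response Decoy.
Auditor against (Decoy, Monitor): payoffs 9, 1, 8 → best response Patch.
Auditor against (Decoy, Decoy): payoffs 3, 8, 2 → best response Monitor.
Auditor against (Harden, Monitor): payoffs 2, 7, 3 → best response Monitor.
Auditor against (Harden, Decoy): payoffs 3, 0, 8 → best response Decoy.
Mutual best responses: (Decoy, Monitor, Patch).

(Decoy, Monitor, Patch)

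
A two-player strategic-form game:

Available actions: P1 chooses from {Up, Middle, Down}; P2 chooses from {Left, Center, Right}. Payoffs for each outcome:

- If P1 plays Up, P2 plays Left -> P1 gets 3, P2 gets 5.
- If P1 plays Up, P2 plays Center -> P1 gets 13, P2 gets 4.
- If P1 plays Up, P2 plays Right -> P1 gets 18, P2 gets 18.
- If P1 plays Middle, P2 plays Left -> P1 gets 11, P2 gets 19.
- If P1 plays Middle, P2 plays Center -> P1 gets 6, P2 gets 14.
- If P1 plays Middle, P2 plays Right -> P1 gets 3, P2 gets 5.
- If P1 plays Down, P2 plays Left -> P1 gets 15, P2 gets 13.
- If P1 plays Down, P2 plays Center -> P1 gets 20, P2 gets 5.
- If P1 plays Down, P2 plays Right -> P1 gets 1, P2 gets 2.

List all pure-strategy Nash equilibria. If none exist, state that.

(Up, Left): P1 can switch to Middle (3 → 11). Not NE.
(Up, Center): P1 can switch to Down (13 → 20). Not NE.
(Up, Right): P1 gets 18, best alternative 3; P2 gets 18, best alternative 5. No profitable deviation — NE.
(Middle, Left): P1 can switch to Down (11 → 15). Not NE.
(Middle, Center): P1 can switch to Up (6 → 13). Not NE.
(Middle, Right): P1 can switch to Up (3 → 18). Not NE.
(Down, Left): P1 gets 15, best alternative 11; P2 gets 13, best alternative 5. No profitable deviation — NE.
(Down, Center): P2 can switch to Left (5 → 13). Not NE.
(Down, Right): P1 can switch to Up (1 → 18). Not NE.

(Up, Right); (Down, Left)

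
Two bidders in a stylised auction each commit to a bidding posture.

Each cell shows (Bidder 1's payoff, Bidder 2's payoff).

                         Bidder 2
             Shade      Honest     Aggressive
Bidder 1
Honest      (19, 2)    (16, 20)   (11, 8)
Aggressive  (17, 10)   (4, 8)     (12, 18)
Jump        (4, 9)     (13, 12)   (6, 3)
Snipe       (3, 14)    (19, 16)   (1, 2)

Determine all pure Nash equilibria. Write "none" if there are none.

Pure-strategy Nash equilibria: (Aggressive, Aggressive), (Snipe, Honest)

For each strategy profile, look for a profitable unilateral deviation.
(Honest, Shade): Bidder 2 can switch to Honest (2 → 20). Not NE.
(Honest, Honest): Bidder 1 can switch to Snipe (16 → 19). Not NE.
(Honest, Aggressive): Bidder 1 can switch to Aggressive (11 → 12). Not NE.
(Aggressive, Shade): Bidder 1 can switch to Honest (17 → 19). Not NE.
(Aggressive, Honest): Bidder 1 can switch to Honest (4 → 16). Not NE.
(Aggressive, Aggressive): Bidder 1 gets 12, best alternative 11; Bidder 2 gets 18, best alternative 10. No profitable deviation — NE.
(Jump, Shade): Bidder 1 can switch to Honest (4 → 19). Not NE.
(Snipe, Honest): Bidder 1 gets 19, best alternative 16; Bidder 2 gets 16, best alternative 14. No profitable deviation — NE.
(The remaining 4 profiles each have a profitable deviation by the same check.)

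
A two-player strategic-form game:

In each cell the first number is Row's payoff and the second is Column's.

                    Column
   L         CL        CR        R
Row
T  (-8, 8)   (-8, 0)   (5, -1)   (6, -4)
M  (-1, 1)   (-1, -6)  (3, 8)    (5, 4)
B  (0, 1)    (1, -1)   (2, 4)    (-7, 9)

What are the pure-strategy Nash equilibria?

(T, L): Row can switch to M (-8 → -1). Not NE.
(T, CL): Row can switch to M (-8 → -1). Not NE.
(T, CR): Column can switch to L (-1 → 8). Not NE.
(T, R): Column can switch to L (-4 → 8). Not NE.
(M, L): Row can switch to B (-1 → 0). Not NE.
(M, CL): Row can switch to B (-1 → 1). Not NE.
(M, CR): Row can switch to T (3 → 5). Not NE.
(M, R): Row can switch to T (5 → 6). Not NE.
(B, L): Column can switch to CR (1 → 4). Not NE.
(B, CL): Column can switch to L (-1 → 1). Not NE.
(B, CR): Row can switch to T (2 → 5). Not NE.
(B, R): Row can switch to T (-7 → 6). Not NE.

There is no pure-strategy Nash equilibrium.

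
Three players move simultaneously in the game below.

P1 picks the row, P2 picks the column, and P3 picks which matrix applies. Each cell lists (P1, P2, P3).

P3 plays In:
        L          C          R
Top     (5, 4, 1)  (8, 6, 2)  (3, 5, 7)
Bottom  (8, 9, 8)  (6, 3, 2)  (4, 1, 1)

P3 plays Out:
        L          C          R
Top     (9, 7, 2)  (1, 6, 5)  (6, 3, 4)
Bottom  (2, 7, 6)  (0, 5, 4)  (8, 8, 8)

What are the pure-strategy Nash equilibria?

(Top, L, Out); (Bottom, L, In); (Bottom, R, Out)

(Top, L, In): P1 can switch to Bottom (5 → 8). Not NE.
(Top, L, Out): P1 gets 9, best alternative 2; P2 gets 7, best alternative 6; P3 gets 2, best alternative 1. No profitable deviation — NE.
(Top, C, In): P3 can switch to Out (2 → 5). Not NE.
(Top, C, Out): P2 can switch to L (6 → 7). Not NE.
(Top, R, In): P1 can switch to Bottom (3 → 4). Not NE.
(Top, R, Out): P1 can switch to Bottom (6 → 8). Not NE.
(Bottom, L, In): P1 gets 8, best alternative 5; P2 gets 9, best alternative 3; P3 gets 8, best alternative 6. No profitable deviation — NE.
(Bottom, L, Out): P1 can switch to Top (2 → 9). Not NE.
(Bottom, R, Out): P1 gets 8, best alternative 6; P2 gets 8, best alternative 7; P3 gets 8, best alternative 1. No profitable deviation — NE.
(The remaining 3 profiles each have a profitable deviation by the same check.)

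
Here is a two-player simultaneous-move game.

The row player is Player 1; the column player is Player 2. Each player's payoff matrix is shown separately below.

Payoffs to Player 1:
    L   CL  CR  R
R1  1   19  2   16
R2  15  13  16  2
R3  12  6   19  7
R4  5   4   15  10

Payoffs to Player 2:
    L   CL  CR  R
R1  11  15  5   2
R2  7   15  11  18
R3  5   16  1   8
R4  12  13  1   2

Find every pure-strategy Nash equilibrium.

Check each profile: it is a Nash equilibrium iff no player can strictly gain by switching unilaterally.
(R1, L): Player 1 can switch to R2 (1 → 15). Not NE.
(R1, CL): Player 1 gets 19, best alternative 13; Player 2 gets 15, best alternative 11. No profitable deviation — NE.
(R1, CR): Player 1 can switch to R2 (2 → 16). Not NE.
(R1, R): Player 2 can switch to L (2 → 11). Not NE.
(R2, L): Player 2 can switch to CL (7 → 15). Not NE.
(R2, CL): Player 1 can switch to R1 (13 → 19). Not NE.
(R2, CR): Player 1 can switch to R3 (16 → 19). Not NE.
(R2, R): Player 1 can switch to R1 (2 → 16). Not NE.
(R3, L): Player 1 can switch to R2 (12 → 15). Not NE.
(The remaining 7 profiles each have a profitable deviation by the same check.)

The unique pure-strategy Nash equilibrium is (R1, CL).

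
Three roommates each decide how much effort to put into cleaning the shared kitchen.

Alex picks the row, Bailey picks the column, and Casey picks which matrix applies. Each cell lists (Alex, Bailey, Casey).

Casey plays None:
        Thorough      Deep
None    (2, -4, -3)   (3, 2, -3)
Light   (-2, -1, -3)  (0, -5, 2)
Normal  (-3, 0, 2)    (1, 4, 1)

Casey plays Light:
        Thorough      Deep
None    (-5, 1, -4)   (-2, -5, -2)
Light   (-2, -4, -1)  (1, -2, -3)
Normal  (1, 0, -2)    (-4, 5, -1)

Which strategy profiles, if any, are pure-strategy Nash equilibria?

Alex against (Thorough, None): payoffs 2, -2, -3 → best response None.
Alex against (Thorough, Light): payoffs -5, -2, 1 → best response Normal.
Alex against (Deep, None): payoffs 3, 0, 1 → best response None.
Alex against (Deep, Light): payoffs -2, 1, -4 → best response Light.
Bailey against (None, None): payoffs -4, 2 → best response Deep.
Bailey against (None, Light): payoffs 1, -5 → best response Thorough.
Bailey against (Light, None): payoffs -1, -5 → best response Thorough.
Bailey against (Light, Light): payoffs -4, -2 → best response Deep.
Bailey against (Normal, None): payoffs 0, 4 → best response Deep.
Bailey against (Normal, Light): payoffs 0, 5 → best response Deep.
Casey against (None, Thorough): payoffs -3, -4 → best response None.
Casey against (None, Deep): payoffs -3, -2 → best response Light.
Casey against (Light, Thorough): payoffs -3, -1 → best response Light.
Casey against (Light, Deep): payoffs 2, -3 → best response None.
Casey against (Normal, Thorough): payoffs 2, -2 → best response None.
Casey against (Normal, Deep): payoffs 1, -1 → best response None.
No profile is a mutual best response for all players.

There is no pure-strategy Nash equilibrium.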